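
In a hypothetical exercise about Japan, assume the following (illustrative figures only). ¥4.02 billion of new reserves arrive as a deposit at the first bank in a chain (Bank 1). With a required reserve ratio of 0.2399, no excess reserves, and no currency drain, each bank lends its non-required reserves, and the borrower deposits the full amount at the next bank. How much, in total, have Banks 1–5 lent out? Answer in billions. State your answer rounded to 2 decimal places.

¥9.51 billion

Bank i lends (1 − rr)^i of the original deposit: Bank 1 lends 4.02·0.7601 ≈ 3.0556, Bank 2 lends 4.02·0.7601² ≈ 2.3226, and so on.
Summing a geometric series: total = 4.02·[0.7601·(1 − 0.7601^5) / (1 − 0.7601)] ≈ 9.5054 billion.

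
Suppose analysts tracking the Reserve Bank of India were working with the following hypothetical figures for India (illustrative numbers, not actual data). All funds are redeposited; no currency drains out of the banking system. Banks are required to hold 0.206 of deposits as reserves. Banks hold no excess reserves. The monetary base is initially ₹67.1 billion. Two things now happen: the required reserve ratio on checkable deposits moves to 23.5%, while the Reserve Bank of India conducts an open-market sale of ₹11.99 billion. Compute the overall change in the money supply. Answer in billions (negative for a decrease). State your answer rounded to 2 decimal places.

-91.22 billion

Before: m₁ = 1 / (0.206) ≈ 4.85437, MB₁ = 67.1, so M₁ = 4.85437 × 67.1 ≈ 325.7282 billion.
After: m₂ = 1 / (0.235) ≈ 4.25532, MB₂ = 67.1 − 11.99 = 55.11, so M₂ = 4.25532 × 55.11 ≈ 234.5107 billion.
ΔM = M₂ − M₁ = 234.5107 − 325.7282 = -91.2175 billion.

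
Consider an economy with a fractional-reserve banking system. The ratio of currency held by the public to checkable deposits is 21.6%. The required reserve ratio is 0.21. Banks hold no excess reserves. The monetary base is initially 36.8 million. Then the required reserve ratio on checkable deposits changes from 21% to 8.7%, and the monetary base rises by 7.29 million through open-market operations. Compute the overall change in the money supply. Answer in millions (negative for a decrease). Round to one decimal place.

71.9 million

Before: m₁ = (1 + 0.216) / (0.21 + 0.216) ≈ 2.8545, MB₁ = 36.8, so M₁ = 2.8545 × 36.8 = 105.0456 million.
After: m₂ = (1 + 0.216) / (0.087 + 0.216) ≈ 4.0132, MB₂ = 36.8 + 7.29 = 44.09, so M₂ = 4.0132 × 44.09 ≈ 176.942 million.
ΔM = M₂ − M₁ = 176.942 − 105.0456 = 71.8964 million.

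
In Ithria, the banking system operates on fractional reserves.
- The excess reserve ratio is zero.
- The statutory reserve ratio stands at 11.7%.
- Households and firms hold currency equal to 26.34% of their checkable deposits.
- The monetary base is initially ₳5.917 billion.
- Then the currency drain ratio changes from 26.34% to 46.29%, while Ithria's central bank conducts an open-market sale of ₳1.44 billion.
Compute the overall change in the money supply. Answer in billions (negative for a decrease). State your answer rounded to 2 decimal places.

-8.36 billion

Before: m₁ = (1 + 0.2634) / (0.117 + 0.2634) ≈ 3.3212, MB₁ = 5.917, so M₁ = 3.3212 × 5.917 ≈ 19.6515 billion.
After: m₂ = (1 + 0.4629) / (0.117 + 0.4629) ≈ 2.5227, MB₂ = 5.917 − 1.44 = 4.477, so M₂ = 2.5227 × 4.477 ≈ 11.2941 billion.
ΔM = M₂ − M₁ = 11.2941 − 19.6515 = -8.3574 billion.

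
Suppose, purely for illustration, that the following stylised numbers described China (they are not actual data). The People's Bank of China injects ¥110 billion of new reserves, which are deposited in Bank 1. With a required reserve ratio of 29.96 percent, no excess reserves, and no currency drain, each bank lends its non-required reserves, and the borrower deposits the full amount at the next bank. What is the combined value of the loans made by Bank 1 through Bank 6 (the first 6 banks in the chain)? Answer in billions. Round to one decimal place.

¥226.8 billion

Bank i lends (1 − rr)^i of the original deposit: Bank 1 lends 110·0.7004 = 77.0440, Bank 2 lends 110·0.7004² ≈ 53.9616, and so on.
Summing a geometric series: total = 110·[0.7004·(1 − 0.7004^6) / (1 − 0.7004)] ≈ 226.7982 billion.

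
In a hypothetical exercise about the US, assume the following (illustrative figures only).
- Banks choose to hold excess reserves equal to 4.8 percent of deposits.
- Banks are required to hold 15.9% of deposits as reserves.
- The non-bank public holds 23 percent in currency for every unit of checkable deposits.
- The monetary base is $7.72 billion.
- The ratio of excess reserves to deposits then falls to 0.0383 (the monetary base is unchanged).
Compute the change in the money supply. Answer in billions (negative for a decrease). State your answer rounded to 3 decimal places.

$0.493 billion

Initially m₁ = (1 + 0.23) / (0.159 + 0.048 + 0.23) ≈ 2.81465, so M₁ = 2.81465 × 7.72 ≈ 21.7291 billion.
After the change m₂ = (1 + 0.23) / (0.159 + 0.0383 + 0.23) ≈ 2.87854, so M₂ = 2.87854 × 7.72 ≈ 22.2223 billion.
ΔM = M₂ − M₁ = 22.2223 − 21.7291 = 0.4932 billion.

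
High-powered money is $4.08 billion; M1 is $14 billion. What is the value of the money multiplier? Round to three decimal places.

3.431

The money multiplier is m = M / MB = 14 / 4.08 ≈ 3.43137.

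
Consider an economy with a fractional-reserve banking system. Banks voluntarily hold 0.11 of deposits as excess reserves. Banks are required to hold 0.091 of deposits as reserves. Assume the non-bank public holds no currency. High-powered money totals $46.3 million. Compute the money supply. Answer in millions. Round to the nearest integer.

$230 million

The money multiplier is m = 1 / (rr + e) = 1 / (0.091 + 0.11) ≈ 4.9751.
So M = m × MB = 4.9751 × 46.3 ≈ 230.3471 million.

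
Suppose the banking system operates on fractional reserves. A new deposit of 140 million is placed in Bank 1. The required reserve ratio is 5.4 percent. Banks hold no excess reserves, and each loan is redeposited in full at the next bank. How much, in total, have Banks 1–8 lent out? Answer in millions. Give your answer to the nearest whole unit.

Bank i lends (1 − rr)^i of the original deposit: Bank 1 lends 140·0.9460 = 132.4400, Bank 2 lends 140·0.9460² ≈ 125.2882, and so on.
Summing a geometric series: total = 140·[0.9460·(1 − 0.9460^8) / (1 − 0.9460)] ≈ 879.4992 million.

879 million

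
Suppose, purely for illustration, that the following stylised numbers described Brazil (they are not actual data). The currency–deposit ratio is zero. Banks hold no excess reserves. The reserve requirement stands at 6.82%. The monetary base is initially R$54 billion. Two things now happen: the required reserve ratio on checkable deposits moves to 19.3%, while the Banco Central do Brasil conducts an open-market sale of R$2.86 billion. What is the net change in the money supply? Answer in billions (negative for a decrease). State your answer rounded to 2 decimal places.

Before: m₁ = 1 / (0.0682) ≈ 14.66276, MB₁ = 54, so M₁ = 14.66276 × 54 ≈ 791.789 billion.
After: m₂ = 1 / (0.193) ≈ 5.18135, MB₂ = 54 − 2.86 = 51.14, so M₂ = 5.18135 × 51.14 ≈ 264.9742 billion.
ΔM = M₂ − M₁ = 264.9742 − 791.789 = -526.8148 billion.

-526.81 billion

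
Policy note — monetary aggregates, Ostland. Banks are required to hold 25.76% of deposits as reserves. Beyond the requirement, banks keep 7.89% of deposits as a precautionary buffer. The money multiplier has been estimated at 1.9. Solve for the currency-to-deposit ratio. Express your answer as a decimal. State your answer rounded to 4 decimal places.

0.4007

Using m = 1.9. From m = (1 + c)/(c + rr + e), rearranging gives 1 + c = m·(c + rr + e), so c·(1 − m) = m·(rr + e) − 1.
Hence c = [m·(rr + e) − 1]/(1 − m) = [1.9 × (0.2576 + 0.0789) − 1] / (1 − 1.9) ≈ 0.400722.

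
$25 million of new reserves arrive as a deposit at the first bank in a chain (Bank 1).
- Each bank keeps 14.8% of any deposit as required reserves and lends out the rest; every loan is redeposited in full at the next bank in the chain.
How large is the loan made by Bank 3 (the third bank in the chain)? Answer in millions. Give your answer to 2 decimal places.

$15.46 million

Each bank lends a fraction (1 − rr) = 0.8520 of the deposit it receives, so Bank 3 receives 25·0.8520^2 and lends 25·0.8520^3 ≈ 15.4618 million.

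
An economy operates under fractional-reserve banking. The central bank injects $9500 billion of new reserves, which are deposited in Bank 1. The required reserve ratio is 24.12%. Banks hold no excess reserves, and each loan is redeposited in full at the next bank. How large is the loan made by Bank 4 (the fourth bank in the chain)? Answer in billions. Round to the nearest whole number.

$3149 billion

Each bank lends a fraction (1 − rr) = 0.7588 of the deposit it receives, so Bank 4 receives 9500·0.7588^3 and lends 9500·0.7588^4 ≈ 3149.4368 billion.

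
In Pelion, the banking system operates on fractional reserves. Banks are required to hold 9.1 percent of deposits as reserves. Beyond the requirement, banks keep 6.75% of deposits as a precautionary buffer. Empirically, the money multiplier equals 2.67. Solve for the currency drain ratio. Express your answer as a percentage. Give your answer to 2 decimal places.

34.54%

Using m = 2.67. From m = (1 + c)/(c + rr + e), rearranging gives 1 + c = m·(c + rr + e), so c·(1 − m) = m·(rr + e) − 1.
Hence c = [m·(rr + e) − 1]/(1 − m) = [2.67 × (0.091 + 0.0675) − 1] / (1 − 2.67) ≈ 0.345392.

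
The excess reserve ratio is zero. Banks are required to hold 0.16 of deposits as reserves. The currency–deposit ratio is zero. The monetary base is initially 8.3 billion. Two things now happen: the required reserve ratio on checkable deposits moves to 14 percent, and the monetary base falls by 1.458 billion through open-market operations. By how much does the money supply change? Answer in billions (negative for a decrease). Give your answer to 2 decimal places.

-3.00 billion

Before: m₁ = 1 / (0.16) = 6.25, MB₁ = 8.3, so M₁ = 6.25 × 8.3 = 51.875 billion.
After: m₂ = 1 / (0.14) ≈ 7.1429, MB₂ = 8.3 − 1.458 = 6.842, so M₂ = 7.1429 × 6.842 ≈ 48.8717 billion.
ΔM = M₂ − M₁ = 48.8717 − 51.875 = -3.0033 billion.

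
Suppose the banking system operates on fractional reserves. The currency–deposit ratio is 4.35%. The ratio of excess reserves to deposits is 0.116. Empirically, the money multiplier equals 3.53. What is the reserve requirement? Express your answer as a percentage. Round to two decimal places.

Using m = 3.53. Since m = (1 + c)/(c + rr + e), the denominator satisfies c + rr + e = (1 + c)/m = (1 + 0.0435) / 3.53 ≈ 0.295609.
With c = 0.0435 and e = 0.116, the reserve requirement is 0.295609 − 0.0435 − 0.116 = 0.136109.

13.61%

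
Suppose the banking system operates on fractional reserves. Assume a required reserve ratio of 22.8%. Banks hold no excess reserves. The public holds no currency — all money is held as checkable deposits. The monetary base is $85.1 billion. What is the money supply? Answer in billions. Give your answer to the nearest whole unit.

$373 billion

With no currency drain or excess reserves, the money multiplier is m = 1/rr = 1/0.228 ≈ 4.3860.
Money supply M = m × MB = 4.3860 × 85.1 = 373.2486 billion.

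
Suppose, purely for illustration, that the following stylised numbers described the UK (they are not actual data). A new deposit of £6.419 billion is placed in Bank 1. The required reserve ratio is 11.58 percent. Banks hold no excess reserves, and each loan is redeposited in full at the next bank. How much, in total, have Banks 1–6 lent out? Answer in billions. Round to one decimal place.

£25.6 billion

Bank i lends (1 − rr)^i of the original deposit: Bank 1 lends 6.419·0.8842 ≈ 5.6757, Bank 2 lends 6.419·0.8842² ≈ 5.0184, and so on.
Summing a geometric series: total = 6.419·[0.8842·(1 − 0.8842^6) / (1 − 0.8842)] ≈ 25.5914 billion.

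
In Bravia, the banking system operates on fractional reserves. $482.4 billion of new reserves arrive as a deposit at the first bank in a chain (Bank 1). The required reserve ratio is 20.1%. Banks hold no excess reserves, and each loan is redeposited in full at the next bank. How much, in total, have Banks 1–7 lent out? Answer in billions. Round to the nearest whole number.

$1519 billion

Bank i lends (1 − rr)^i of the original deposit: Bank 1 lends 482.4·0.7990 = 385.4376, Bank 2 lends 482.4·0.7990² ≈ 307.9646, and so on.
Summing a geometric series: total = 482.4·[0.7990·(1 − 0.7990^7) / (1 − 0.7990)] ≈ 1518.9558 billion.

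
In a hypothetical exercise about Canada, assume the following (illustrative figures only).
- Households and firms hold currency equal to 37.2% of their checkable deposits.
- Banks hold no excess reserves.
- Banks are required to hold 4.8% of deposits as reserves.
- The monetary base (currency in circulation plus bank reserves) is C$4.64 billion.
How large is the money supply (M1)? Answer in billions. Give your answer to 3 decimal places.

The money multiplier is m = (1 + c) / (rr + c) = (1 + 0.372) / (0.048 + 0.372) ≈ 3.26667.
So M = m × MB = 3.26667 × 4.64 ≈ 15.1573 billion.

C$15.157 billion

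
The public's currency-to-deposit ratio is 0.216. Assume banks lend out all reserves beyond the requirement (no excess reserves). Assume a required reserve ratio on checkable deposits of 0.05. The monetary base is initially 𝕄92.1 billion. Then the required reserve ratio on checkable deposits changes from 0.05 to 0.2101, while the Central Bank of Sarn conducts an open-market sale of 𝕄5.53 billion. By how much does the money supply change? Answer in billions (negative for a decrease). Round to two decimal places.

Before: m₁ = (1 + 0.216) / (0.05 + 0.216) ≈ 4.57143, MB₁ = 92.1, so M₁ = 4.57143 × 92.1 ≈ 421.0287 billion.
After: m₂ = (1 + 0.216) / (0.2101 + 0.216) ≈ 2.85379, MB₂ = 92.1 − 5.53 = 86.57, so M₂ = 2.85379 × 86.57 ≈ 247.0526 billion.
ΔM = M₂ − M₁ = 247.0526 − 421.0287 = -173.9761 billion.

-173.98 billion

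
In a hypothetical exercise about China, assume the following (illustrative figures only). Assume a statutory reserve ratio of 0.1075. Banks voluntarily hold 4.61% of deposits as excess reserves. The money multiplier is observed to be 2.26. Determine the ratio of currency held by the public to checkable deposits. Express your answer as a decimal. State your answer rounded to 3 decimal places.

Using m = 2.26. From m = (1 + c)/(c + rr + e), rearranging gives 1 + c = m·(c + rr + e), so c·(1 − m) = m·(rr + e) − 1.
Hence c = [m·(rr + e) − 1]/(1 − m) = [2.26 × (0.1075 + 0.0461) − 1] / (1 − 2.26) ≈ 0.518146.

0.518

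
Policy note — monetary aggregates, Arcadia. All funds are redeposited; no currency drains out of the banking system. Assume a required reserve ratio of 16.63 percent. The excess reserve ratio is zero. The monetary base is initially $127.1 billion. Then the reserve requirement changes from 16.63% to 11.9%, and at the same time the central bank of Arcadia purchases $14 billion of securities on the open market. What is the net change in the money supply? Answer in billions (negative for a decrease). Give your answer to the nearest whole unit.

Before: m₁ = 1 / (0.1663) ≈ 6.0132, MB₁ = 127.1, so M₁ = 6.0132 × 127.1 ≈ 764.2777 billion.
After: m₂ = 1 / (0.119) ≈ 8.4034, MB₂ = 127.1 + 14 = 141.1, so M₂ = 8.4034 × 141.1 ≈ 1185.7197 billion.
ΔM = M₂ − M₁ = 1185.7197 − 764.2777 = 421.442 billion.

$421 billion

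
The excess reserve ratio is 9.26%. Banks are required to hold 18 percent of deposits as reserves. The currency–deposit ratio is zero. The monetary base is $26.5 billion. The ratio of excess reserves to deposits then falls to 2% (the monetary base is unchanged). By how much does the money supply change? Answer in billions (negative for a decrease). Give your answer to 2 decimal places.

Initially m₁ = 1 / (0.18 + 0.0926) ≈ 3.66838, so M₁ = 3.66838 × 26.5 ≈ 97.2121 billion.
After the change m₂ = 1 / (0.18 + 0.02) = 5, so M₂ = 5 × 26.5 = 132.5 billion.
ΔM = M₂ − M₁ = 132.5 − 97.2121 = 35.2879 billion.

$35.29 billion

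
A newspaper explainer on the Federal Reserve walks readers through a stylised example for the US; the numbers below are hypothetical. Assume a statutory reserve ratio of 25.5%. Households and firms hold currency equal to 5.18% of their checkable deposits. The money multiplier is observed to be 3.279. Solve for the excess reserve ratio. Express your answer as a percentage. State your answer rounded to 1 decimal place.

1.4%

Using m = 3.279. Since m = (1 + c)/(c + rr + e), the denominator satisfies c + rr + e = (1 + c)/m = (1 + 0.0518) / 3.279 ≈ 0.320769.
With c = 0.0518 and rr = 0.255, the excess reserve ratio is 0.320769 − 0.0518 − 0.255 = 0.013969.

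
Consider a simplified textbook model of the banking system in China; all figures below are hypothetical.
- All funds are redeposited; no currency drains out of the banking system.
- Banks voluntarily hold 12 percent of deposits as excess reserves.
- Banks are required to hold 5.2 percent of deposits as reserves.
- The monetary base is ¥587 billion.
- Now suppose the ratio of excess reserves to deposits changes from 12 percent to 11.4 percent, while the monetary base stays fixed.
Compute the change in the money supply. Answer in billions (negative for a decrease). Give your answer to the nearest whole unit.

¥123 billion

Initially m₁ = 1 / (0.052 + 0.12) ≈ 5.8140, so M₁ = 5.8140 × 587 = 3412.818 billion.
After the change m₂ = 1 / (0.052 + 0.114) ≈ 6.0241, so M₂ = 6.0241 × 587 = 3536.1467 billion.
ΔM = M₂ − M₁ = 3536.1467 − 3412.818 = 123.3287 billion.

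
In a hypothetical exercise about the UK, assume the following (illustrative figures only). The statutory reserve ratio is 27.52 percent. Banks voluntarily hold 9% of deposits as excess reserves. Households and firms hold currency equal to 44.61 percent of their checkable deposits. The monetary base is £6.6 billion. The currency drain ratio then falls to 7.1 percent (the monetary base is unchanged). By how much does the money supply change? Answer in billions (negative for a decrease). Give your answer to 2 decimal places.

£4.44 billion

Initially m₁ = (1 + 0.4461) / (0.2752 + 0.09 + 0.4461) ≈ 1.7824, so M₁ = 1.7824 × 6.6 ≈ 11.7638 billion.
After the change m₂ = (1 + 0.071) / (0.2752 + 0.09 + 0.071) ≈ 2.4553, so M₂ = 2.4553 × 6.6 ≈ 16.205 billion.
ΔM = M₂ − M₁ = 16.205 − 11.7638 = 4.4412 billion.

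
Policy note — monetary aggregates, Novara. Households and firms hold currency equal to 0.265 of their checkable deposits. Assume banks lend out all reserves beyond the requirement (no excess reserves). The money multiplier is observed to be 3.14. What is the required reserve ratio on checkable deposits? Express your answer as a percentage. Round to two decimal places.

13.79%

Using m = 3.14. Since m = (1 + c)/(c + rr + e), the denominator satisfies c + rr + e = (1 + c)/m = (1 + 0.265) / 3.14 ≈ 0.402866.
With c = 0.265 and e = 0, the required reserve ratio on checkable deposits is 0.402866 − 0.265 − 0 = 0.137866.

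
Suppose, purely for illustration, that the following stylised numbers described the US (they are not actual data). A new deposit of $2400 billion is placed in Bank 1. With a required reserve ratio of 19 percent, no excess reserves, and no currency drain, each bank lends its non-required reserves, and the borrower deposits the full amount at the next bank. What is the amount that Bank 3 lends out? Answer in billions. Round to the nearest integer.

$1275 billion

Each bank lends a fraction (1 − rr) = 0.8100 of the deposit it receives, so Bank 3 receives 2400·0.8100^2 and lends 2400·0.8100^3 = 1275.4584 billion.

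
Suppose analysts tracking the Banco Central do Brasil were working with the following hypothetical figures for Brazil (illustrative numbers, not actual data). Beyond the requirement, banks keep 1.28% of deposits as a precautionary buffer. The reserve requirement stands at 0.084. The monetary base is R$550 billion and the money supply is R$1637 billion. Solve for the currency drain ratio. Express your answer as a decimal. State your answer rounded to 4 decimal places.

0.3602

Using m = M/MB = 1637/550 ≈ 2.976364. From m = (1 + c)/(c + rr + e), rearranging gives 1 + c = m·(c + rr + e), so c·(1 − m) = m·(rr + e) − 1.
Hence c = [m·(rr + e) − 1]/(1 − m) = [2.976364 × (0.084 + 0.0128) − 1] / (1 − 2.976364) ≈ 0.360201.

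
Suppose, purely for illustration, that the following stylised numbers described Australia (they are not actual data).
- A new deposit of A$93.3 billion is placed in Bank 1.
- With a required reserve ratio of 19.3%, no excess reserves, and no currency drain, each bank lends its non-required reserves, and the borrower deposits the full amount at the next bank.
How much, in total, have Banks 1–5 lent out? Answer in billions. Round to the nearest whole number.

Bank i lends (1 − rr)^i of the original deposit: Bank 1 lends 93.3·0.8070 = 75.2931, Bank 2 lends 93.3·0.8070² ≈ 60.7615, and so on.
Summing a geometric series: total = 93.3·[0.8070·(1 − 0.8070^5) / (1 − 0.8070)] ≈ 256.5938 billion.

A$257 billion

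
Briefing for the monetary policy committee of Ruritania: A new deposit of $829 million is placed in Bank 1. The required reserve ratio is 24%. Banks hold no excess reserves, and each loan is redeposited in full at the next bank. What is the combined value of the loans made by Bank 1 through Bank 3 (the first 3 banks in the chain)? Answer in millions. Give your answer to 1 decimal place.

$1472.8 million

Bank i lends (1 − rr)^i of the original deposit: Bank 1 lends 829·0.7600 = 630.0400, Bank 2 lends 829·0.7600² = 478.8304, and so on.
Summing a geometric series: total = 829·[0.7600·(1 − 0.7600^3) / (1 − 0.7600)] ≈ 1472.7815 million.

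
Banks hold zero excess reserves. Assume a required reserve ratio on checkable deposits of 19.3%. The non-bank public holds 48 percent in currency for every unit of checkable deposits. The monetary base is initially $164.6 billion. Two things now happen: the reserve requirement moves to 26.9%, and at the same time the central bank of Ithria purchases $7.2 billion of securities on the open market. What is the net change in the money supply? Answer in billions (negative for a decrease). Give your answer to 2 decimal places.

Before: m₁ = (1 + 0.48) / (0.193 + 0.48) ≈ 2.199108, MB₁ = 164.6, so M₁ = 2.199108 × 164.6 ≈ 361.9732 billion.
After: m₂ = (1 + 0.48) / (0.269 + 0.48) ≈ 1.975968, MB₂ = 164.6 + 7.2 = 171.8, so M₂ = 1.975968 × 171.8 ≈ 339.4713 billion.
ΔM = M₂ − M₁ = 339.4713 − 361.9732 = -22.5019 billion.

-22.50 billion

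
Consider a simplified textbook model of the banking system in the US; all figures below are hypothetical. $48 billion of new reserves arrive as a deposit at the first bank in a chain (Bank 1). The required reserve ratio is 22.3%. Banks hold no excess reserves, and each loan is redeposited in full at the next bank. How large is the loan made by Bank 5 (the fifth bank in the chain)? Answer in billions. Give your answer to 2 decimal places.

Each bank lends a fraction (1 − rr) = 0.7770 of the deposit it receives, so Bank 5 receives 48·0.7770^4 and lends 48·0.7770^5 ≈ 13.5940 billion.

$13.59 billion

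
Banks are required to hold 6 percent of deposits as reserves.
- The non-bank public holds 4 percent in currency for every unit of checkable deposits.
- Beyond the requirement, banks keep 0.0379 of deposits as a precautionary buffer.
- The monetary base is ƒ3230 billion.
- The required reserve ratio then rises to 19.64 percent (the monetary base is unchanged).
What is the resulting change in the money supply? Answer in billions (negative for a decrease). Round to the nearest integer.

Initially m₁ = (1 + 0.04) / (0.06 + 0.0379 + 0.04) ≈ 7.54170, so M₁ = 7.54170 × 3230 = 24359.691 billion.
After the change m₂ = (1 + 0.04) / (0.1964 + 0.0379 + 0.04) ≈ 3.79147, so M₂ = 3.79147 × 3230 = 12246.4481 billion.
ΔM = M₂ − M₁ = 12246.4481 − 24359.691 = -12113.2429 billion.

-12113 billion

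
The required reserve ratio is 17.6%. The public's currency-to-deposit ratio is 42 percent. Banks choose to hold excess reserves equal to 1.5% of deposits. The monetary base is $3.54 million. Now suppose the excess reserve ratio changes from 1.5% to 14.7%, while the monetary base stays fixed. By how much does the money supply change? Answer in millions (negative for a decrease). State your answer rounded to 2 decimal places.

Initially m₁ = (1 + 0.42) / (0.176 + 0.015 + 0.42) ≈ 2.3241, so M₁ = 2.3241 × 3.54 ≈ 8.2273 million.
After the change m₂ = (1 + 0.42) / (0.176 + 0.147 + 0.42) ≈ 1.9112, so M₂ = 1.9112 × 3.54 ≈ 6.7656 million.
ΔM = M₂ − M₁ = 6.7656 − 8.2273 = -1.4617 million.

-1.46 million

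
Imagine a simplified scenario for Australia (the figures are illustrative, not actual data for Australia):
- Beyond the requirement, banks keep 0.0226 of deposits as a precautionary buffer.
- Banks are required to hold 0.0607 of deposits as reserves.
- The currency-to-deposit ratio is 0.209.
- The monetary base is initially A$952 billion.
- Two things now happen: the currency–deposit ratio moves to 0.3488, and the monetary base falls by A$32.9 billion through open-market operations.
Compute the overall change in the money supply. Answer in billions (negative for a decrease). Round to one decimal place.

-1068.7 billion

Before: m₁ = (1 + 0.209) / (0.0607 + 0.0226 + 0.209) ≈ 4.13616, MB₁ = 952, so M₁ = 4.13616 × 952 ≈ 3937.6243 billion.
After: m₂ = (1 + 0.3488) / (0.0607 + 0.0226 + 0.3488) ≈ 3.12150, MB₂ = 952 − 32.9 = 919.1, so M₂ = 3.12150 × 919.1 ≈ 2868.9707 billion.
ΔM = M₂ − M₁ = 2868.9707 − 3937.6243 = -1068.6536 billion.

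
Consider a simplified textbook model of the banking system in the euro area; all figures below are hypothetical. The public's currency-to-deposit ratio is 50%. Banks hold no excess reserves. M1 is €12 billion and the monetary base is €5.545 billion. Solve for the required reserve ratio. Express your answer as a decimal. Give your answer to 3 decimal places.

Using m = M/MB = 12/5.545 ≈ 2.164112. Since m = (1 + c)/(c + rr + e), the denominator satisfies c + rr + e = (1 + c)/m = (1 + 0.5) / 2.164112 ≈ 0.693125.
With c = 0.5 and e = 0, the required reserve ratio is 0.693125 − 0.5 − 0 = 0.193125.

0.193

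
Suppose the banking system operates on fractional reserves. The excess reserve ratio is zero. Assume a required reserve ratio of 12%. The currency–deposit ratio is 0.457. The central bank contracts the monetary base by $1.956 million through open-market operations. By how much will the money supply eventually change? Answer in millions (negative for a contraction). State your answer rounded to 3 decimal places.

-4.939 million

The money multiplier is m = (1 + c) / (rr + c) = (1 + 0.457) / (0.12 + 0.457) ≈ 2.52513.
The sale removes 1.956 million of base, so ΔM = m × ΔMB = 2.52513 × (−1.956) ≈ -4.9392 million.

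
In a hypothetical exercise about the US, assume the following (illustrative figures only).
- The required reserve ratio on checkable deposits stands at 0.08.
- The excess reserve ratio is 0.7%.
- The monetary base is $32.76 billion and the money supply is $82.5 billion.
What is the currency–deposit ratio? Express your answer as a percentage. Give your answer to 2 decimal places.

Using m = M/MB = 82.5/32.76 ≈ 2.518315. From m = (1 + c)/(c + rr + e), rearranging gives 1 + c = m·(c + rr + e), so c·(1 − m) = m·(rr + e) − 1.
Hence c = [m·(rr + e) − 1]/(1 − m) = [2.518315 × (0.08 + 0.007) − 1] / (1 − 2.518315) ≈ 0.514324.

51.43%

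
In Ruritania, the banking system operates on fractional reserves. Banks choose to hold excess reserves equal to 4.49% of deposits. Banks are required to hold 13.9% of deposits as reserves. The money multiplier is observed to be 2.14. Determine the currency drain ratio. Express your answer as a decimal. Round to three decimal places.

0.532

Using m = 2.14. From m = (1 + c)/(c + rr + e), rearranging gives 1 + c = m·(c + rr + e), so c·(1 − m) = m·(rr + e) − 1.
Hence c = [m·(rr + e) − 1]/(1 − m) = [2.14 × (0.139 + 0.0449) − 1] / (1 − 2.14) ≈ 0.531977.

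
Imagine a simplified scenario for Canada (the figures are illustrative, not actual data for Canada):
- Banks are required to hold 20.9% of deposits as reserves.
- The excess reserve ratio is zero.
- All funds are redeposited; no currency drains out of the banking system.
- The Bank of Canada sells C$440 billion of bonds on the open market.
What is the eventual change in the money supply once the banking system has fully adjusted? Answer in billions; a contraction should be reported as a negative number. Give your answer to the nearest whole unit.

The simple money multiplier is m = 1/rr = 1/0.209 ≈ 4.7847.
An open-market sale reduces the monetary base by 440 billion, so ΔM = m × ΔMB = 4.7847 × (−440) = -2105.268 billion.

-2105 billion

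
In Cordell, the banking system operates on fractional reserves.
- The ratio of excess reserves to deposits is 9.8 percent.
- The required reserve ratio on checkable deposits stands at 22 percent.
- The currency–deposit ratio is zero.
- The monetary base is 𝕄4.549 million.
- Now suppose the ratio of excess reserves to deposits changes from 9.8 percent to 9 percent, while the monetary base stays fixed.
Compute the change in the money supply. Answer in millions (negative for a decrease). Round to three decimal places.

𝕄0.369 million

Initially m₁ = 1 / (0.22 + 0.098) ≈ 3.14465, so M₁ = 3.14465 × 4.549 ≈ 14.305 million.
After the change m₂ = 1 / (0.22 + 0.09) ≈ 3.22581, so M₂ = 3.22581 × 4.549 ≈ 14.6742 million.
ΔM = M₂ − M₁ = 14.6742 − 14.305 = 0.3692 million.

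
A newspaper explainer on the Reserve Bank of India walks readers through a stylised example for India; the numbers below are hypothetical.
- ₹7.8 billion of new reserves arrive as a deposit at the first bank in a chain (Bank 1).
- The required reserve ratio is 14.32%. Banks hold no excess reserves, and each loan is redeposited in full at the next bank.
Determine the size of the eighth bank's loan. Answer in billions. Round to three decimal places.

₹2.265 billion

Each bank lends a fraction (1 − rr) = 0.8568 of the deposit it receives, so Bank 8 receives 7.8·0.8568^7 and lends 7.8·0.8568^8 ≈ 2.2653 billion.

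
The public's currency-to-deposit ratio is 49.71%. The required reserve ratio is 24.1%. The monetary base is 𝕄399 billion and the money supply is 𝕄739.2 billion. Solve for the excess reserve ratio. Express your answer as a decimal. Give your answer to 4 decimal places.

Using m = M/MB = 739.2/399 ≈ 1.852632. Since m = (1 + c)/(c + rr + e), the denominator satisfies c + rr + e = (1 + c)/m = (1 + 0.4971) / 1.852632 ≈ 0.808094.
With c = 0.4971 and rr = 0.241, the excess reserve ratio is 0.808094 − 0.4971 − 0.241 = 0.069994.

0.0700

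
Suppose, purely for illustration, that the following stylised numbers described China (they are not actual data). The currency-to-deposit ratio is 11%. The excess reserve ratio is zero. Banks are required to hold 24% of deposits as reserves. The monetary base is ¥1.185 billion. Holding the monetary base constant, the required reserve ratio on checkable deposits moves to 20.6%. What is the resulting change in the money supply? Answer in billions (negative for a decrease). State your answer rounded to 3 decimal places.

¥0.404 billion

Initially m₁ = (1 + 0.11) / (0.24 + 0.11) ≈ 3.17143, so M₁ = 3.17143 × 1.185 ≈ 3.7581 billion.
After the change m₂ = (1 + 0.11) / (0.206 + 0.11) ≈ 3.51266, so M₂ = 3.51266 × 1.185 ≈ 4.1625 billion.
ΔM = M₂ − M₁ = 4.1625 − 3.7581 = 0.4044 billion.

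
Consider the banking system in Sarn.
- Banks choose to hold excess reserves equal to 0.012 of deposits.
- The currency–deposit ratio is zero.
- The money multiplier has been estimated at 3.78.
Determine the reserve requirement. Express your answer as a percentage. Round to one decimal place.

25.3%

Using m = 3.78. Since m = (1 + c)/(c + rr + e), the denominator satisfies c + rr + e = (1 + c)/m = (1 + 0) / 3.78 ≈ 0.264550.
With c = 0 and e = 0.012, the reserve requirement is 0.264550 − 0 − 0.012 = 0.25255.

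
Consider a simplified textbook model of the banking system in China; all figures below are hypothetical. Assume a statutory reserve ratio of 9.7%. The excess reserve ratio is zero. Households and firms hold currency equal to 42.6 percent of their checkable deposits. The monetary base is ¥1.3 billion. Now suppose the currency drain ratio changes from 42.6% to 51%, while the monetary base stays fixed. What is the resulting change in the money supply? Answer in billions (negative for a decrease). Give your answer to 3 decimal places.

Initially m₁ = (1 + 0.426) / (0.097 + 0.426) ≈ 2.72658, so M₁ = 2.72658 × 1.3 ≈ 3.5446 billion.
After the change m₂ = (1 + 0.51) / (0.097 + 0.51) ≈ 2.48764, so M₂ = 2.48764 × 1.3 ≈ 3.2339 billion.
ΔM = M₂ − M₁ = 3.2339 − 3.5446 = -0.3107 billion.

-0.311 billion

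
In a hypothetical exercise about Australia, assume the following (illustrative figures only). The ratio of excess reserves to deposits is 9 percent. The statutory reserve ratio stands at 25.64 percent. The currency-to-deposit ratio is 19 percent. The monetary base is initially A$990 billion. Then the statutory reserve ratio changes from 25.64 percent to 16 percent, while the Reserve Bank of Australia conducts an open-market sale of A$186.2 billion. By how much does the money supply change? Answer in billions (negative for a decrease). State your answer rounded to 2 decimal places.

-22.40 billion

Before: m₁ = (1 + 0.19) / (0.2564 + 0.09 + 0.19) ≈ 2.218494, MB₁ = 990, so M₁ = 2.218494 × 990 ≈ 2196.3091 billion.
After: m₂ = (1 + 0.19) / (0.16 + 0.09 + 0.19) ≈ 2.704545, MB₂ = 990 − 186.2 = 803.8, so M₂ = 2.704545 × 803.8 ≈ 2173.9133 billion.
ΔM = M₂ − M₁ = 2173.9133 − 2196.3091 = -22.3958 billion.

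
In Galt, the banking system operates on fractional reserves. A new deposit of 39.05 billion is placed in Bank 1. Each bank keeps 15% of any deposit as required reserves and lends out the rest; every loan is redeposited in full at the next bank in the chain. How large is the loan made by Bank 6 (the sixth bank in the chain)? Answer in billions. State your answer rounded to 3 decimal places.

Each bank lends a fraction (1 − rr) = 0.8500 of the deposit it receives, so Bank 6 receives 39.05·0.8500^5 and lends 39.05·0.8500^6 ≈ 14.7277 billion.

14.728 billion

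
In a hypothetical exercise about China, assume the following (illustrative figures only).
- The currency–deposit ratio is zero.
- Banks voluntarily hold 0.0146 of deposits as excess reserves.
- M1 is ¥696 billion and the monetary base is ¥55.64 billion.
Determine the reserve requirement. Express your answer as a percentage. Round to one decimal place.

6.5%

Using m = M/MB = 696/55.64 ≈ 12.508986. Since m = (1 + c)/(c + rr + e), the denominator satisfies c + rr + e = (1 + c)/m = (1 + 0) / 12.508986 ≈ 0.079943.
With c = 0 and e = 0.0146, the reserve requirement is 0.079943 − 0 − 0.0146 = 0.065343.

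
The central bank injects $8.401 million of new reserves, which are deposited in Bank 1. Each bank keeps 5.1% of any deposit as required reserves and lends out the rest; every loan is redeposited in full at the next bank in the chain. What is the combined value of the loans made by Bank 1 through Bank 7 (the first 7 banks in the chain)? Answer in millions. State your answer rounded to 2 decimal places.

$47.96 million

Bank i lends (1 − rr)^i of the original deposit: Bank 1 lends 8.401·0.9490 ≈ 7.9725, Bank 2 lends 8.401·0.9490² ≈ 7.5659, and so on.
Summing a geometric series: total = 8.401·[0.9490·(1 − 0.9490^7) / (1 − 0.9490)] ≈ 47.9591 million.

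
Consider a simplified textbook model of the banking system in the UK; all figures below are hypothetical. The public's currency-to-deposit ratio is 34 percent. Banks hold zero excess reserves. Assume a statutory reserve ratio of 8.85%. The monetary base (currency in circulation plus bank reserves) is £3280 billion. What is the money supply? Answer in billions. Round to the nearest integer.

The money multiplier is m = (1 + c) / (rr + c) = (1 + 0.34) / (0.0885 + 0.34) ≈ 3.12719.
So M = m × MB = 3.12719 × 3280 = 10257.1832 billion.

£10257 billion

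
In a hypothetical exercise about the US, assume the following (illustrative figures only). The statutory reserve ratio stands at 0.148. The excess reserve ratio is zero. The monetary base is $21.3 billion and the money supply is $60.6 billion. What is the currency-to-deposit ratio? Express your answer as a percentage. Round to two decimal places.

Using m = M/MB = 60.6/21.3 ≈ 2.845070. From m = (1 + c)/(c + rr + e), rearranging gives 1 + c = m·(c + rr + e), so c·(1 − m) = m·(rr + e) − 1.
Hence c = [m·(rr + e) − 1]/(1 − m) = [2.845070 × (0.148 + 0) − 1] / (1 − 2.845070) ≈ 0.313771.

31.38%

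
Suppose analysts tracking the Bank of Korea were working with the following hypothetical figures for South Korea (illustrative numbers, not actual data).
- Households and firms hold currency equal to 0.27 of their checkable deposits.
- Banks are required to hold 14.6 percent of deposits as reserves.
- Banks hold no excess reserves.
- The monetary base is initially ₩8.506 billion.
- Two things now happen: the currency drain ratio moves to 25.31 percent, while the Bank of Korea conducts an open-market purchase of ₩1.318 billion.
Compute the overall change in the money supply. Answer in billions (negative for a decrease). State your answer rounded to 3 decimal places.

₩4.878 billion

Before: m₁ = (1 + 0.27) / (0.146 + 0.27) ≈ 3.05288, MB₁ = 8.506, so M₁ = 3.05288 × 8.506 ≈ 25.9678 billion.
After: m₂ = (1 + 0.2531) / (0.146 + 0.2531) ≈ 3.13981, MB₂ = 8.506 + 1.318 = 9.824, so M₂ = 3.13981 × 9.824 ≈ 30.8455 billion.
ΔM = M₂ − M₁ = 30.8455 − 25.9678 = 4.8777 billion.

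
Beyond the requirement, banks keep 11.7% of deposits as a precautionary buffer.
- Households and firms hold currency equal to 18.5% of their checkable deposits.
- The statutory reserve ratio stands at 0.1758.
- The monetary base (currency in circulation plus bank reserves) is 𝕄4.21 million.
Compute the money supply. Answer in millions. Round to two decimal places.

𝕄10.44 million

The money multiplier is m = (1 + c) / (rr + e + c) = (1 + 0.185) / (0.1758 + 0.117 + 0.185) ≈ 2.4801.
So M = m × MB = 2.4801 × 4.21 ≈ 10.4412 million.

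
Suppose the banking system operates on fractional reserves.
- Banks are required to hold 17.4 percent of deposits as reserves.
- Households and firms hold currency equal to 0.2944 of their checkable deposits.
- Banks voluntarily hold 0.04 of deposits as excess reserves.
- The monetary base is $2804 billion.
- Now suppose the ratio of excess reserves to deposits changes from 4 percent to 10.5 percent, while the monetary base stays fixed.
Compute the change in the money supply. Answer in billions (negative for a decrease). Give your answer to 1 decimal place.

Initially m₁ = (1 + 0.2944) / (0.174 + 0.04 + 0.2944) ≈ 2.546027, so M₁ = 2.546027 × 2804 ≈ 7139.0597 billion.
After the change m₂ = (1 + 0.2944) / (0.174 + 0.105 + 0.2944) ≈ 2.257412, so M₂ = 2.257412 × 2804 ≈ 6329.7832 billion.
ΔM = M₂ − M₁ = 6329.7832 − 7139.0597 = -809.2765 billion.

-809.3 billion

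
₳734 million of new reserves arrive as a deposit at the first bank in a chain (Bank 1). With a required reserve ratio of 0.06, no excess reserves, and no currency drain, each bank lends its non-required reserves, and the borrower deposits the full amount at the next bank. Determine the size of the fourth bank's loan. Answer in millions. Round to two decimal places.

Each bank lends a fraction (1 − rr) = 0.9400 of the deposit it receives, so Bank 4 receives 734·0.9400^3 and lends 734·0.9400^4 ≈ 573.0697 million.

₳573.07 million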